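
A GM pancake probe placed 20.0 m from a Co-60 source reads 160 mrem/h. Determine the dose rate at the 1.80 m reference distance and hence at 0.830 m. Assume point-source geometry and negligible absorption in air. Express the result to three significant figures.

Using I₁d₁² = I₂d₂²,
At 1.80 m: 160 × (20.0/1.80)² = 160 × 123.5 = 19760 mrem/h
At 0.830 m: (1.80/0.830)² = 4.703, so 19760 × 4.703 = 92930 mrem/h.

19800 mrem/h; 92900 mrem/h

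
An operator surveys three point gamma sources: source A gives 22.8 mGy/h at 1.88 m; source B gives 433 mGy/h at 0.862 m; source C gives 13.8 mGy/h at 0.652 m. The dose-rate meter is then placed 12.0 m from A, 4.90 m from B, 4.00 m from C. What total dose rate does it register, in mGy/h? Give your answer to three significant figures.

Each source contributes Iᵢ·(dᵢ/rᵢ)²; contributions add.
A: 22.8 × (1.88/12.0)² = 0.5596 mGy/h
B: 433 × (0.862/4.90)² = 13.40 mGy/h
C: 13.8 × (0.652/4.00)² = 0.3667 mGy/h
Total = 0.5596 + 13.40 + 0.3667 = 14.33 mGy/h.

14.3 mGy/h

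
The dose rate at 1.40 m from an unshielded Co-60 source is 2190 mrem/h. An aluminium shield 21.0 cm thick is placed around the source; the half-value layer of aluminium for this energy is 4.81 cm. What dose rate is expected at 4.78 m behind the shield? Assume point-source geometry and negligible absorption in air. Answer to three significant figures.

9.11 mrem/h

Distance alone: (1.40/4.78)² = 0.08578, so 2190 × 0.08578 = 187.9 mrem/h.
Shield: 21.0/4.81 = 4.366 half-value layers → attenuation 2^(−4.366) = 0.04850.
Combined: 187.9 × 0.04850 = 9.113 mrem/h.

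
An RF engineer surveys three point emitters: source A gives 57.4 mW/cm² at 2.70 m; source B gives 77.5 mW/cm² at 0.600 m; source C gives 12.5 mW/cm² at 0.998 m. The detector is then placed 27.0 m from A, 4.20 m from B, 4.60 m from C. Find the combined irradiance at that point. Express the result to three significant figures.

Each source contributes Iᵢ·(dᵢ/rᵢ)²; contributions add.
A: 57.4 × (2.70/27.0)² = 0.5740 mW/cm²
B: 77.5 × (0.600/4.20)² = 1.582 mW/cm²
C: 12.5 × (0.998/4.60)² = 0.5884 mW/cm²
Total = 0.5740 + 1.582 + 0.5884 = 2.744 mW/cm².

2.74 mW/cm²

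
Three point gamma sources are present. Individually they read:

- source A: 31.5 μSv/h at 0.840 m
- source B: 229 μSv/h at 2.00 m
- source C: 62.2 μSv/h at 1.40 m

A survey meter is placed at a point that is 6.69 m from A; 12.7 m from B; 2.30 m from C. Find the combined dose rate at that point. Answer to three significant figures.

29.2 μSv/h

By superposition, sum each source's inverse-square contribution:
A: 31.5 × (0.840/6.69)² = 0.4966 μSv/h
B: 229 × (2.00/12.7)² = 5.679 μSv/h
C: 62.2 × (1.40/2.30)² = 23.05 μSv/h
Total = 0.4966 + 5.679 + 23.05 = 29.23 μSv/h.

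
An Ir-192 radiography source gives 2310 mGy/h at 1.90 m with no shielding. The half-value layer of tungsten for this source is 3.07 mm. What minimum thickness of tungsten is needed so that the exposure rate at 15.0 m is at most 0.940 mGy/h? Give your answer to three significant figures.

At 15.0 m, distance alone gives 2310 × (1.90/15.0)² = 2310 × 0.01604 = 37.05 mGy/h.
Further attenuation needed: 37.05/0.940 = 39.41.
n = log₂(39.41) = 5.300 half-value layers.
Thickness = 5.300 × 3.07 mm = 16.27 mm.

16.3 mm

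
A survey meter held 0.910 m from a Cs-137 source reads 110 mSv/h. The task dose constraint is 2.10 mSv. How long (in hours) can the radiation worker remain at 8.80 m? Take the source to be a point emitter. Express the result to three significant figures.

1.79 h

By the inverse-square law, rate at 8.80 m:
110 × (0.910/8.80)² = 110 × 0.01069 = 1.176 mSv/h.
Stay time = 2.10 mSv ÷ 1.176 mSv/h = 1.786 h.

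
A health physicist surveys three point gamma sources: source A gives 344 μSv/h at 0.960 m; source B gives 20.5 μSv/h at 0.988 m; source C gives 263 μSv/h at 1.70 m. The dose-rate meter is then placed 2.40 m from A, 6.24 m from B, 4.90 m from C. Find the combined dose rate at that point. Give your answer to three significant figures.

87.2 μSv/h

Each source contributes Iᵢ·(dᵢ/rᵢ)²; contributions add.
A: 344 × (0.960/2.40)² = 55.04 μSv/h
B: 20.5 × (0.988/6.24)² = 0.5139 μSv/h
C: 263 × (1.70/4.90)² = 31.66 μSv/h
Total = 55.04 + 0.5139 + 31.66 = 87.21 μSv/h.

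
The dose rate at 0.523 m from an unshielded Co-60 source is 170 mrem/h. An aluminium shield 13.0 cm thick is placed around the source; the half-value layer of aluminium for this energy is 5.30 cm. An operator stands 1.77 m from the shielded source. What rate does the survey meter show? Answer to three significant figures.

2.71 mrem/h

Distance alone: (0.523/1.77)² = 0.08731, so 170 × 0.08731 = 14.84 mrem/h.
Shield: 13.0/5.30 = 2.453 half-value layers → attenuation 2^(−2.453) = 0.1826.
Combined: 14.84 × 0.1826 = 2.710 mrem/h.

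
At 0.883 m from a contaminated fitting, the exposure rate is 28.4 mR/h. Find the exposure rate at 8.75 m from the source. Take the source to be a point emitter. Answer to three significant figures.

0.289 mR/h

Applying the 1/r² law, the rate at 8.75 m is
28.4 × (0.883/8.75)² = 28.4 × 0.01018 = 0.2891 mR/h.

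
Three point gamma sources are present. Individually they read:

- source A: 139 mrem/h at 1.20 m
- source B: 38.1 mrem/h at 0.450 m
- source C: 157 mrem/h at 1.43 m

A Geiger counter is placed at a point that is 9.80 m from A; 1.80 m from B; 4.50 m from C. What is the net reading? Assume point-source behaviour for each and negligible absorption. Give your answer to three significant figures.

20.3 mrem/h

By superposition, sum each source's inverse-square contribution:
A: 139 × (1.20/9.80)² = 2.084 mrem/h
B: 38.1 × (0.450/1.80)² = 2.381 mrem/h
C: 157 × (1.43/4.50)² = 15.85 mrem/h
Total = 2.084 + 2.381 + 15.85 = 20.31 mrem/h.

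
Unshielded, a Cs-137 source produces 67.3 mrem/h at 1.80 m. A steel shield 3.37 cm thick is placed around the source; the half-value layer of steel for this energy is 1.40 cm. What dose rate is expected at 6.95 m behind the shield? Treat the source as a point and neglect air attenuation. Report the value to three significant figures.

Distance alone: (1.80/6.95)² = 0.06708, so 67.3 × 0.06708 = 4.514 mrem/h.
Shield: 3.37/1.40 = 2.407 half-value layers → attenuation 2^(−2.407) = 0.1885.
Combined: 4.514 × 0.1885 = 0.8509 mrem/h.

0.851 mrem/h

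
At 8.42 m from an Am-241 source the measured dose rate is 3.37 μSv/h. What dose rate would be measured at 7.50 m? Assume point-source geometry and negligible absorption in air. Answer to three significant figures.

By the inverse-square law, scaling from 8.42 m to 7.50 m:
3.37 × (8.42/7.50)² = 3.37 × 1.260 = 4.246 μSv/h.

4.25 μSv/h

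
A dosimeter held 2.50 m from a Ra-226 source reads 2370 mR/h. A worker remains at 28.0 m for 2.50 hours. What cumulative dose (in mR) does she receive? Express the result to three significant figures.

47.2 mR

By the inverse-square law, rate at 28.0 m:
2370 × (2.50/28.0)² = 2370 × 0.007972 = 18.89 mR/h.
Dose = rate × time = 18.89 mR/h × 2.500 h = 47.23 mR.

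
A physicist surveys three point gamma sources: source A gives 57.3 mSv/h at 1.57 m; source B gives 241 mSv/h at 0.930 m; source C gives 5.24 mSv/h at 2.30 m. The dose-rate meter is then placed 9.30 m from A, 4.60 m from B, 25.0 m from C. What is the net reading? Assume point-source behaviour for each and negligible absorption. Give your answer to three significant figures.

11.5 mSv/h

Each source contributes Iᵢ·(dᵢ/rᵢ)²; contributions add.
A: 57.3 × (1.57/9.30)² = 1.633 mSv/h
B: 241 × (0.930/4.60)² = 9.851 mSv/h
C: 5.24 × (2.30/25.0)² = 0.04435 mSv/h
Total = 1.633 + 9.851 + 0.04435 = 11.53 mSv/h.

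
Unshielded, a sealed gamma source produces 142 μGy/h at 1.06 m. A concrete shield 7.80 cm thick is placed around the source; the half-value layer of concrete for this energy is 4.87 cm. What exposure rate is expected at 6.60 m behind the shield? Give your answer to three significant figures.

1.21 μGy/h

Distance alone: (1.06/6.60)² = 0.02579, so 142 × 0.02579 = 3.662 μGy/h.
Shield: 7.80/4.87 = 1.602 half-value layers → attenuation 2^(−1.602) = 0.3294.
Combined: 3.662 × 0.3294 = 1.206 μGy/h.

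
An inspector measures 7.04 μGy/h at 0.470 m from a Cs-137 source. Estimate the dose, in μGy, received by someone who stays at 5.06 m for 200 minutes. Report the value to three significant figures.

0.202 μGy

By the inverse-square law, rate at 5.06 m:
(0.470/5.06)² = 0.008628, so 7.04 × 0.008628 = 0.06074 μGy/h.
Dose = rate × time = 0.06074 μGy/h × 3.333 h = 0.2024 μGy.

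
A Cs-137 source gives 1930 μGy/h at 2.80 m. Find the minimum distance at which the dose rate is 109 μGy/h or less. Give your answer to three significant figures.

Since intensity falls as 1/r², d₂ = d₁·√(I₁/I₂).
I₁/I₂ = 1930/109 = 17.71, so d₂ = 2.80 × √17.71 = 11.78 m.

11.8 m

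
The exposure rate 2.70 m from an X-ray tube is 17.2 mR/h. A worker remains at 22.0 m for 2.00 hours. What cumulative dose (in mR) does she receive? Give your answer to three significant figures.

0.518 mR

Applying the 1/r² law, rate at 22.0 m:
17.2 × (2.70/22.0)² = 17.2 × 0.01506 = 0.2590 mR/h.
Dose = rate × time = 0.2590 mR/h × 2.000 h = 0.5180 mR.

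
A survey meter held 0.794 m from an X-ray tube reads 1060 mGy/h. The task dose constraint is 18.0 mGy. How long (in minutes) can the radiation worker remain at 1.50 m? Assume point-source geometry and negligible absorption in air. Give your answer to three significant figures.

3.64 min

By the inverse-square law, rate at 1.50 m:
(0.794/1.50)² = 0.2802, so 1060 × 0.2802 = 297.0 mGy/h.
Stay time = 18.0 mGy ÷ 297.0 mGy/h = 0.06061 h = 3.637 min.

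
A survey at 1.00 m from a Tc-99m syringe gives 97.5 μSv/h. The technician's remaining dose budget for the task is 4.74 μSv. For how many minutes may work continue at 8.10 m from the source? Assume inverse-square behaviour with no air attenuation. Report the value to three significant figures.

Intensity scales as (d₁/d₂)², so rate at 8.10 m:
(1.00/8.10)² = 0.01524, so 97.5 × 0.01524 = 1.486 μSv/h.
Stay time = 4.74 μSv ÷ 1.486 μSv/h = 3.190 h = 191.4 min.

191 min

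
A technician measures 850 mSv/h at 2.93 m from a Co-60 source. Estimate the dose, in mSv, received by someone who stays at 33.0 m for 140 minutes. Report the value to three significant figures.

15.6 mSv

By the inverse-square law, rate at 33.0 m:
850 × (2.93/33.0)² = 850 × 0.007883 = 6.701 mSv/h.
Dose = rate × time = 6.701 mSv/h × 2.333 h = 15.63 mSv.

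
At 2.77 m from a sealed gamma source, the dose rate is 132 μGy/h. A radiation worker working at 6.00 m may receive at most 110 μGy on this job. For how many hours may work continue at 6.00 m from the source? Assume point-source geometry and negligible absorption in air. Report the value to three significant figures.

Using I₁d₁² = I₂d₂², rate at 6.00 m:
(2.77/6.00)² = 0.2131, so 132 × 0.2131 = 28.13 μGy/h.
Stay time = 110 μGy ÷ 28.13 μGy/h = 3.910 h.

3.91 h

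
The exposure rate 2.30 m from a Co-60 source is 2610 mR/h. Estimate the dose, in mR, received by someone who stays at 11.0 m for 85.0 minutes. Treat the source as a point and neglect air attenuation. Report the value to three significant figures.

162 mR

Applying the 1/r² law, rate at 11.0 m:
(2.30/11.0)² = 0.04372, so 2610 × 0.04372 = 114.1 mR/h.
Dose = rate × time = 114.1 mR/h × 1.417 h = 161.7 mR.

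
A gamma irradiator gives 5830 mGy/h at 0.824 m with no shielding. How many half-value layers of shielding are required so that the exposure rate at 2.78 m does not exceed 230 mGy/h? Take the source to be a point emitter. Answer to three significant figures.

1.16 half-value layers

At 2.78 m, distance alone gives 5830 × (0.824/2.78)² = 5830 × 0.08785 = 512.2 mGy/h.
Further attenuation needed: 512.2/230 = 2.227.
n = log₂(2.227) = 1.155 half-value layers.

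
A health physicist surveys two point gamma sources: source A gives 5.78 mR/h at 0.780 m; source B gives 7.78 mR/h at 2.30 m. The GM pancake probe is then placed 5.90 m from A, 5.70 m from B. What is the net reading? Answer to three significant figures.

1.37 mR/h

By superposition, sum each source's inverse-square contribution:
A: 5.78 × (0.780/5.90)² = 0.1010 mR/h
B: 7.78 × (2.30/5.70)² = 1.267 mR/h
Total = 0.1010 + 1.267 = 1.368 mR/h.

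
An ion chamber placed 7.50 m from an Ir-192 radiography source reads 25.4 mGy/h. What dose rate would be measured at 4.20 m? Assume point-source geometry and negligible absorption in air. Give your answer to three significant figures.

81.0 mGy/h

By the inverse-square law, scaling from 7.50 m to 4.20 m:
(7.50/4.20)² = 3.189, so 25.4 × 3.189 = 81.00 mGy/h.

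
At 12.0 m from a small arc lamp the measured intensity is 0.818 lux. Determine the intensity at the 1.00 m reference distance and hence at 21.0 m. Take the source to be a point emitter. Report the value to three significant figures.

118 lux; 0.267 lux

Since intensity falls as 1/r²,
At 1.00 m: (12.0/1.00)² = 144.0, so 0.818 × 144.0 = 117.8 lux
At 21.0 m: 117.8 × (1.00/21.0)² = 117.8 × 0.002268 = 0.2672 lux.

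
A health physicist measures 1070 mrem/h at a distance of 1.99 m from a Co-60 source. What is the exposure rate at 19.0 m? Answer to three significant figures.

Since intensity falls as 1/r², the rate at 19.0 m is
1070 × (1.99/19.0)² = 1070 × 0.01097 = 11.74 mrem/h.

11.7 mrem/h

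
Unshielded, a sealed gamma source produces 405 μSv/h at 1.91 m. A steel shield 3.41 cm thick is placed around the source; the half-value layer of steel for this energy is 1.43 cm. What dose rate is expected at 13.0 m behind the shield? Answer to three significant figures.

Distance alone: 405 × (1.91/13.0)² = 405 × 0.02159 = 8.744 μSv/h.
Shield: 3.41/1.43 = 2.385 half-value layers → attenuation 2^(−2.385) = 0.1914.
Combined: 8.744 × 0.1914 = 1.674 μSv/h.

1.67 μSv/h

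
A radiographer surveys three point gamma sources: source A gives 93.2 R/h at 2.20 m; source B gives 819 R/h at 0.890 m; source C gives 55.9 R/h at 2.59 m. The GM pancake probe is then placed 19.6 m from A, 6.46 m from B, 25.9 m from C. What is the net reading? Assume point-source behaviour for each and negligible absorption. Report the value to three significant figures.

17.3 R/h

By superposition, sum each source's inverse-square contribution:
A: 93.2 × (2.20/19.6)² = 1.174 R/h
B: 819 × (0.890/6.46)² = 15.55 R/h
C: 55.9 × (2.59/25.9)² = 0.5590 R/h
Total = 1.174 + 15.55 + 0.5590 = 17.28 R/h.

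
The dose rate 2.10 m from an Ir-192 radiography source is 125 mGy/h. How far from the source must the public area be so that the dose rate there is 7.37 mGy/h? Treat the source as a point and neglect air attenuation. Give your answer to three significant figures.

Intensity scales as (d₁/d₂)², so d₂ = d₁·√(I₁/I₂).
I₁/I₂ = 125/7.37 = 16.96, so d₂ = 2.10 × √16.96 = 8.648 m.

8.65 m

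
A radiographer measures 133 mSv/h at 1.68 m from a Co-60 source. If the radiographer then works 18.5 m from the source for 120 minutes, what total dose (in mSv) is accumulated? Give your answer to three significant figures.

2.19 mSv

Using I₁d₁² = I₂d₂², rate at 18.5 m:
(1.68/18.5)² = 0.008247, so 133 × 0.008247 = 1.097 mSv/h.
Dose = rate × time = 1.097 mSv/h × 2.000 h = 2.194 mSv.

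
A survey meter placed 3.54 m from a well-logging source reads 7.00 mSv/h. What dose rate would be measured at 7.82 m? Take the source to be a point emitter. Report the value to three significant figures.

1.43 mSv/h

Intensity scales as (d₁/d₂)², so scaling from 3.54 m to 7.82 m:
7.00 × (3.54/7.82)² = 7.00 × 0.2049 = 1.434 mSv/h.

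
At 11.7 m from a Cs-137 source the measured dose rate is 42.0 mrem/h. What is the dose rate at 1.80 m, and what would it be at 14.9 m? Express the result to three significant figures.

Applying the 1/r² law,
At 1.80 m: 42.0 × (11.7/1.80)² = 42.0 × 42.25 = 1774 mrem/h
At 14.9 m: (1.80/14.9)² = 0.01459, so 1774 × 0.01459 = 25.88 mrem/h.

1770 mrem/h; 25.9 mrem/h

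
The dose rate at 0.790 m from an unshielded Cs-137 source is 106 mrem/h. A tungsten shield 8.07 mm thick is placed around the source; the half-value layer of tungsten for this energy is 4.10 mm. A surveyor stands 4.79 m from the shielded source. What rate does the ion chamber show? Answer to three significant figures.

0.737 mrem/h

Distance alone: 106 × (0.790/4.79)² = 106 × 0.02720 = 2.883 mrem/h.
Shield: 8.07/4.10 = 1.968 half-value layers → attenuation 2^(−1.968) = 0.2556.
Combined: 2.883 × 0.2556 = 0.7369 mrem/h.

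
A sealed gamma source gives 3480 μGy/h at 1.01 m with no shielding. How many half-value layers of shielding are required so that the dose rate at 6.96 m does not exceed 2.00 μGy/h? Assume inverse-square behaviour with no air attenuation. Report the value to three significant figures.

5.20 half-value layers

At 6.96 m, distance alone gives 3480 × (1.01/6.96)² = 3480 × 0.02106 = 73.29 μGy/h.
Further attenuation needed: 73.29/2.00 = 36.65.
n = log₂(36.65) = 5.196 half-value layers.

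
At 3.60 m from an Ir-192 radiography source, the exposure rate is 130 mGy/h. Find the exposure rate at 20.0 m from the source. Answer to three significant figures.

4.21 mGy/h

Intensity scales as (d₁/d₂)², so the rate at 20.0 m is
(3.60/20.0)² = 0.03240, so 130 × 0.03240 = 4.212 mGy/h.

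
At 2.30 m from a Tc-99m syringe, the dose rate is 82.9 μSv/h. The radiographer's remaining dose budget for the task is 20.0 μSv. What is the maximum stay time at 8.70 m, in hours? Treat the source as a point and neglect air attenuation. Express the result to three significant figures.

3.45 h

Using I₁d₁² = I₂d₂², rate at 8.70 m:
(2.30/8.70)² = 0.06989, so 82.9 × 0.06989 = 5.794 μSv/h.
Stay time = 20.0 μSv ÷ 5.794 μSv/h = 3.452 h.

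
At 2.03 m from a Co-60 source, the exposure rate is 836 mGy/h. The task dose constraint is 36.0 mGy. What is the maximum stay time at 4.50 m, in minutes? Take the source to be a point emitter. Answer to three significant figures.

Since intensity falls as 1/r², rate at 4.50 m:
836 × (2.03/4.50)² = 836 × 0.2035 = 170.1 mGy/h.
Stay time = 36.0 mGy ÷ 170.1 mGy/h = 0.2116 h = 12.70 min.

12.7 min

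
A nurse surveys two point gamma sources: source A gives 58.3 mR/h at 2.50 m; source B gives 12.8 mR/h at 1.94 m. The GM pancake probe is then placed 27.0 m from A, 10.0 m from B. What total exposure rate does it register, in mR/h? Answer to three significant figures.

By superposition, sum each source's inverse-square contribution:
A: 58.3 × (2.50/27.0)² = 0.4998 mR/h
B: 12.8 × (1.94/10.0)² = 0.4817 mR/h
Total = 0.4998 + 0.4817 = 0.9815 mR/h.

0.982 mR/h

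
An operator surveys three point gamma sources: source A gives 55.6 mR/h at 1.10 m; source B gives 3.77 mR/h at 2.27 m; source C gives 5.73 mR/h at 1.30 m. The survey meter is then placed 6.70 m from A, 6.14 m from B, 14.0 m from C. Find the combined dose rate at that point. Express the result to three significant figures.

2.06 mR/h

By superposition, sum each source's inverse-square contribution:
A: 55.6 × (1.10/6.70)² = 1.499 mR/h
B: 3.77 × (2.27/6.14)² = 0.5153 mR/h
C: 5.73 × (1.30/14.0)² = 0.04941 mR/h
Total = 1.499 + 0.5153 + 0.04941 = 2.064 mR/h.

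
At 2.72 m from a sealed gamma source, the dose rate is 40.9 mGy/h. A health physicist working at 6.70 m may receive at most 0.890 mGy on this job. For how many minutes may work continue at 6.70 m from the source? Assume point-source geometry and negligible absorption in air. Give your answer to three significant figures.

Since intensity falls as 1/r², rate at 6.70 m:
(2.72/6.70)² = 0.1648, so 40.9 × 0.1648 = 6.740 mGy/h.
Stay time = 0.890 mGy ÷ 6.740 mGy/h = 0.1320 h = 7.920 min.

7.92 min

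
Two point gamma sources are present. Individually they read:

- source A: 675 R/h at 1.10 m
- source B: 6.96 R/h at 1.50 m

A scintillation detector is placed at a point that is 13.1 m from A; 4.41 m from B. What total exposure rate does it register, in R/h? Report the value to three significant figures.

Each source contributes Iᵢ·(dᵢ/rᵢ)²; contributions add.
A: 675 × (1.10/13.1)² = 4.759 R/h
B: 6.96 × (1.50/4.41)² = 0.8052 R/h
Total = 4.759 + 0.8052 = 5.564 R/h.

5.56 R/h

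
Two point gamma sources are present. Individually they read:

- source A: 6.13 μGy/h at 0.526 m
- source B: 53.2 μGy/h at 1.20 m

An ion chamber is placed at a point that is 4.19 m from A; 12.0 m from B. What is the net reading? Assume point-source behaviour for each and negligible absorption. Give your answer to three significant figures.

Each source contributes Iᵢ·(dᵢ/rᵢ)²; contributions add.
A: 6.13 × (0.526/4.19)² = 0.09661 μGy/h
B: 53.2 × (1.20/12.0)² = 0.5320 μGy/h
Total = 0.09661 + 0.5320 = 0.6286 μGy/h.

0.629 μGy/h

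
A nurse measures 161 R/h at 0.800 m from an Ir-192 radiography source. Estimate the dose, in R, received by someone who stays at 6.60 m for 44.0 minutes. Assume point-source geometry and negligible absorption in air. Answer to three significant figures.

1.73 R

By the inverse-square law, rate at 6.60 m:
161 × (0.800/6.60)² = 161 × 0.01469 = 2.365 R/h.
Dose = rate × time = 2.365 R/h × 0.7333 h = 1.734 R.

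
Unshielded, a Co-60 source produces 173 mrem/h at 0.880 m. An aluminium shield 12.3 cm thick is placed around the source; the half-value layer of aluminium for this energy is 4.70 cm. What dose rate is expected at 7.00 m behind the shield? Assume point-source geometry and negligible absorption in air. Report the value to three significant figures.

Distance alone: (0.880/7.00)² = 0.01580, so 173 × 0.01580 = 2.733 mrem/h.
Shield: 12.3/4.70 = 2.617 half-value layers → attenuation 2^(−2.617) = 0.1630.
Combined: 2.733 × 0.1630 = 0.4455 mrem/h.

0.446 mrem/h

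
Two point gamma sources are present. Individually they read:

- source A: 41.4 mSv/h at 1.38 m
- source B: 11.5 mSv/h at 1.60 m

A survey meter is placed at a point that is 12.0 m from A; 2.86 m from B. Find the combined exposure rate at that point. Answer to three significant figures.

By superposition, sum each source's inverse-square contribution:
A: 41.4 × (1.38/12.0)² = 0.5475 mSv/h
B: 11.5 × (1.60/2.86)² = 3.599 mSv/h
Total = 0.5475 + 3.599 = 4.147 mSv/h.

4.15 mSv/h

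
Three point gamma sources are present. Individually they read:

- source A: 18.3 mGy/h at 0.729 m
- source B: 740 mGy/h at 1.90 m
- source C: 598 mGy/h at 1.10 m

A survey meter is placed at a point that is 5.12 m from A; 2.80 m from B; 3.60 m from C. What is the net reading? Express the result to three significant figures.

397 mGy/h

By superposition, sum each source's inverse-square contribution:
A: 18.3 × (0.729/5.12)² = 0.3710 mGy/h
B: 740 × (1.90/2.80)² = 340.7 mGy/h
C: 598 × (1.10/3.60)² = 55.83 mGy/h
Total = 0.3710 + 340.7 + 55.83 = 396.9 mGy/h.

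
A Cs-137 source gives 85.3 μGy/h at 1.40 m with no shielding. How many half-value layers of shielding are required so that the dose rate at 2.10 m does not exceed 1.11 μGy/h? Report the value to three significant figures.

At 2.10 m, distance alone gives (1.40/2.10)² = 0.4444, so 85.3 × 0.4444 = 37.91 μGy/h.
Further attenuation needed: 37.91/1.11 = 34.15.
n = log₂(34.15) = 5.094 half-value layers.

5.09 half-value layers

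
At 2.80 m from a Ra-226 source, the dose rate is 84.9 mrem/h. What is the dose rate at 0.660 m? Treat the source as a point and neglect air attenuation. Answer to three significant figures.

Applying the 1/r² law, the rate at 0.660 m is
(2.80/0.660)² = 18.00, so 84.9 × 18.00 = 1528 mrem/h.

1530 mrem/h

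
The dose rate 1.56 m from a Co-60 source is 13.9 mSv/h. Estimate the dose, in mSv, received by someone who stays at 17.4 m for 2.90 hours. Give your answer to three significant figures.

Applying the 1/r² law, rate at 17.4 m:
(1.56/17.4)² = 0.008038, so 13.9 × 0.008038 = 0.1117 mSv/h.
Dose = rate × time = 0.1117 mSv/h × 2.900 h = 0.3239 mSv.

0.324 mSv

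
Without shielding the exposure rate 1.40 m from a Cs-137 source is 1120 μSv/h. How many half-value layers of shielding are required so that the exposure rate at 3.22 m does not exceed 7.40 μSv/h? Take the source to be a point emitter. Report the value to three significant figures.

At 3.22 m, distance alone gives 1120 × (1.40/3.22)² = 1120 × 0.1890 = 211.7 μSv/h.
Further attenuation needed: 211.7/7.40 = 28.61.
n = log₂(28.61) = 4.838 half-value layers.

4.84 half-value layers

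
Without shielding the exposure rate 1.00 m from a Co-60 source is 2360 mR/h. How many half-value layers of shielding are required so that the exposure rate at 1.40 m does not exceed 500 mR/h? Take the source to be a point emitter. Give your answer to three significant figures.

At 1.40 m, distance alone gives (1.00/1.40)² = 0.5102, so 2360 × 0.5102 = 1204 mR/h.
Further attenuation needed: 1204/500 = 2.408.
n = log₂(2.408) = 1.268 half-value layers.

1.27 half-value layers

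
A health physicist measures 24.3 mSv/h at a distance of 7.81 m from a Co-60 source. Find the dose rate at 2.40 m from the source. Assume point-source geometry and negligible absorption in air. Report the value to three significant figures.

Using I₁d₁² = I₂d₂², the rate at 2.40 m is
24.3 × (7.81/2.40)² = 24.3 × 10.59 = 257.3 mSv/h.

257 mSv/h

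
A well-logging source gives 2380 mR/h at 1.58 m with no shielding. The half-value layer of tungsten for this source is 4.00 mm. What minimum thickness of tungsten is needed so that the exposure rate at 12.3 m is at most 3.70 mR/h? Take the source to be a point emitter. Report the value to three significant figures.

13.6 mm

At 12.3 m, distance alone gives (1.58/12.3)² = 0.01650, so 2380 × 0.01650 = 39.27 mR/h.
Further attenuation needed: 39.27/3.70 = 10.61.
n = log₂(10.61) = 3.407 half-value layers.
Thickness = 3.407 × 4.00 mm = 13.63 mm.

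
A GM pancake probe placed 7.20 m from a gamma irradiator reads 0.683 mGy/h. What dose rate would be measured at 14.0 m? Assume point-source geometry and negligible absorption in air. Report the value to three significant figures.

Since intensity falls as 1/r², scaling from 7.20 m to 14.0 m:
0.683 × (7.20/14.0)² = 0.683 × 0.2645 = 0.1807 mGy/h.

0.181 mGy/h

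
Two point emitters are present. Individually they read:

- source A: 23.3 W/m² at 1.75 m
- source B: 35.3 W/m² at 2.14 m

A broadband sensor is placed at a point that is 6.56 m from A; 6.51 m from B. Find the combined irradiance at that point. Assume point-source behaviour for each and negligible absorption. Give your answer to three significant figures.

5.47 W/m²

By superposition, sum each source's inverse-square contribution:
A: 23.3 × (1.75/6.56)² = 1.658 W/m²
B: 35.3 × (2.14/6.51)² = 3.815 W/m²
Total = 1.658 + 3.815 = 5.473 W/m².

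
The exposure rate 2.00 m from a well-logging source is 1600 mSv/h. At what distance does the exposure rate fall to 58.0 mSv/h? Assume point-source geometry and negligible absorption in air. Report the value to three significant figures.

10.5 m

Applying the 1/r² law, d₂ = d₁·√(I₁/I₂).
I₁/I₂ = 1600/58.0 = 27.59, so d₂ = 2.00 × √27.59 = 10.51 m.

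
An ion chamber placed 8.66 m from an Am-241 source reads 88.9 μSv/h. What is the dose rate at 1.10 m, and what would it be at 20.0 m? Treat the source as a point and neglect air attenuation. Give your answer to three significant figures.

Since intensity falls as 1/r²,
At 1.10 m: 88.9 × (8.66/1.10)² = 88.9 × 61.98 = 5510 μSv/h
At 20.0 m: 5510 × (1.10/20.0)² = 5510 × 0.003025 = 16.67 μSv/h.

5510 μSv/h; 16.7 μSv/h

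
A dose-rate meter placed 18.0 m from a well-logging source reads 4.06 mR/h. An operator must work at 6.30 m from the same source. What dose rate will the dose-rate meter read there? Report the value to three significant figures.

Since intensity falls as 1/r², scaling from 18.0 m to 6.30 m:
(18.0/6.30)² = 8.163, so 4.06 × 8.163 = 33.14 mR/h.

33.1 mR/h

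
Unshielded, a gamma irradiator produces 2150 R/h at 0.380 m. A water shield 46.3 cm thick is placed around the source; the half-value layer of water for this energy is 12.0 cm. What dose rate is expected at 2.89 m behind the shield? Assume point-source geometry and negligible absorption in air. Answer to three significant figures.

Distance alone: (0.380/2.89)² = 0.01729, so 2150 × 0.01729 = 37.17 R/h.
Shield: 46.3/12.0 = 3.858 half-value layers → attenuation 2^(−3.858) = 0.06896.
Combined: 37.17 × 0.06896 = 2.563 R/h.

2.56 R/h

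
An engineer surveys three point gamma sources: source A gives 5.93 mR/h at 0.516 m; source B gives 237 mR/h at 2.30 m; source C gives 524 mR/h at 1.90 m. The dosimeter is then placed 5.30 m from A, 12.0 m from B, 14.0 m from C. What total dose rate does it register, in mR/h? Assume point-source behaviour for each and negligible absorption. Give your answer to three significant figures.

Each source contributes Iᵢ·(dᵢ/rᵢ)²; contributions add.
A: 5.93 × (0.516/5.30)² = 0.05621 mR/h
B: 237 × (2.30/12.0)² = 8.706 mR/h
C: 524 × (1.90/14.0)² = 9.651 mR/h
Total = 0.05621 + 8.706 + 9.651 = 18.41 mR/h.

18.4 mR/h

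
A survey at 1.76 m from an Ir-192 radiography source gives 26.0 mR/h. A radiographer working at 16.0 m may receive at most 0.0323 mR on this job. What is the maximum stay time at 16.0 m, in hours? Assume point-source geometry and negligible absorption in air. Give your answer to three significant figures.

Since intensity falls as 1/r², rate at 16.0 m:
26.0 × (1.76/16.0)² = 26.0 × 0.01210 = 0.3146 mR/h.
Stay time = 0.0323 mR ÷ 0.3146 mR/h = 0.1027 h.

0.103 h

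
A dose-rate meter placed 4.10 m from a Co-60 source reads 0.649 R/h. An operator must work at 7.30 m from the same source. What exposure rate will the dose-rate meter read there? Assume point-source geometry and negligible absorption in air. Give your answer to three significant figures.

Using I₁d₁² = I₂d₂², scaling from 4.10 m to 7.30 m:
(4.10/7.30)² = 0.3154, so 0.649 × 0.3154 = 0.2047 R/h.

0.205 R/h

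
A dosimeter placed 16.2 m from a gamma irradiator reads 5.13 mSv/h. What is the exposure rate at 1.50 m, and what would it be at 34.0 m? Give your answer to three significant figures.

By the inverse-square law,
At 1.50 m: 5.13 × (16.2/1.50)² = 5.13 × 116.6 = 598.2 mSv/h
At 34.0 m: 598.2 × (1.50/34.0)² = 598.2 × 0.001946 = 1.164 mSv/h.

598 mSv/h; 1.16 mSv/h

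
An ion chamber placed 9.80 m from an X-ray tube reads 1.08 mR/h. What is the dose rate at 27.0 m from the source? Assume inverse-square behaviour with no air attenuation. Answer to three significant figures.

Using I₁d₁² = I₂d₂², scaling from 9.80 m to 27.0 m:
(9.80/27.0)² = 0.1317, so 1.08 × 0.1317 = 0.1422 mR/h.

0.142 mR/h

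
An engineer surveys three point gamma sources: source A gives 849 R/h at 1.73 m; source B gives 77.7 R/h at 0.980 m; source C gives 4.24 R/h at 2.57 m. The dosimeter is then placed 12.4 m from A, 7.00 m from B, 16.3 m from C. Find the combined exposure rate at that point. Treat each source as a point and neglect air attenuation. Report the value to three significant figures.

Each source contributes Iᵢ·(dᵢ/rᵢ)²; contributions add.
A: 849 × (1.73/12.4)² = 16.53 R/h
B: 77.7 × (0.980/7.00)² = 1.523 R/h
C: 4.24 × (2.57/16.3)² = 0.1054 R/h
Total = 16.53 + 1.523 + 0.1054 = 18.16 R/h.

18.2 R/h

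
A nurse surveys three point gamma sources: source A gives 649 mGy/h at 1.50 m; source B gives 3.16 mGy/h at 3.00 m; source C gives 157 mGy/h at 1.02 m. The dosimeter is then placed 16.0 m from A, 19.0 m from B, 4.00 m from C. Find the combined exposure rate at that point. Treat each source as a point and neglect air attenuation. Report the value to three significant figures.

By superposition, sum each source's inverse-square contribution:
A: 649 × (1.50/16.0)² = 5.704 mGy/h
B: 3.16 × (3.00/19.0)² = 0.07878 mGy/h
C: 157 × (1.02/4.00)² = 10.21 mGy/h
Total = 5.704 + 0.07878 + 10.21 = 15.99 mGy/h.

16.0 mGy/h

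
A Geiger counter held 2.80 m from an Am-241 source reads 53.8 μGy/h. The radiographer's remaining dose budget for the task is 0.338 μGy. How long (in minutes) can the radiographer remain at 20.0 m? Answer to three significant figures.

19.2 min

By the inverse-square law, rate at 20.0 m:
53.8 × (2.80/20.0)² = 53.8 × 0.01960 = 1.054 μGy/h.
Stay time = 0.338 μGy ÷ 1.054 μGy/h = 0.3207 h = 19.24 min.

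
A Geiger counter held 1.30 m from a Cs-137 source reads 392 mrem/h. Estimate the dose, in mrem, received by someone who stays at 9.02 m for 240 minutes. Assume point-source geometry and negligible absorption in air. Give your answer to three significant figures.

Using I₁d₁² = I₂d₂², rate at 9.02 m:
(1.30/9.02)² = 0.02077, so 392 × 0.02077 = 8.142 mrem/h.
Dose = rate × time = 8.142 mrem/h × 4.000 h = 32.57 mrem.

32.6 mrem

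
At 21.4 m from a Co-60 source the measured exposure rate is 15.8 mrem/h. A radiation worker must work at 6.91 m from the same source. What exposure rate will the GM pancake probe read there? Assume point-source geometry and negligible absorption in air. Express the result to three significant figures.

Applying the 1/r² law, scaling from 21.4 m to 6.91 m:
(21.4/6.91)² = 9.591, so 15.8 × 9.591 = 151.5 mrem/h.

152 mrem/h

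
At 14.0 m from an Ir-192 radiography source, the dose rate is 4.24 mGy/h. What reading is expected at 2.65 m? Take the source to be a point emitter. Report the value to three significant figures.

118 mGy/h

By the inverse-square law, the rate at 2.65 m is
(14.0/2.65)² = 27.91, so 4.24 × 27.91 = 118.3 mGy/h.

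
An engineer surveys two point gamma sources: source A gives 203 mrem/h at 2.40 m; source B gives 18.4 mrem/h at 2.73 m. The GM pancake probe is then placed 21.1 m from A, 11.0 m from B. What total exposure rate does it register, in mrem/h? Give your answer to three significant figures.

Each source contributes Iᵢ·(dᵢ/rᵢ)²; contributions add.
A: 203 × (2.40/21.1)² = 2.626 mrem/h
B: 18.4 × (2.73/11.0)² = 1.133 mrem/h
Total = 2.626 + 1.133 = 3.759 mrem/h.

3.76 mrem/h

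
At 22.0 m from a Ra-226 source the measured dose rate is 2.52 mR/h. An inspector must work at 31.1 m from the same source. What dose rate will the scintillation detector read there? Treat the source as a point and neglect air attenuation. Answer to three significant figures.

1.26 mR/h

Since intensity falls as 1/r², scaling from 22.0 m to 31.1 m:
(22.0/31.1)² = 0.5004, so 2.52 × 0.5004 = 1.261 mR/h.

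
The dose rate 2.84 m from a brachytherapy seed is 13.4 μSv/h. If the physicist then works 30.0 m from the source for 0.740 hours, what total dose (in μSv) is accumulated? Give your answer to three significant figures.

0.0889 μSv

Using I₁d₁² = I₂d₂², rate at 30.0 m:
13.4 × (2.84/30.0)² = 13.4 × 0.008962 = 0.1201 μSv/h.
Dose = rate × time = 0.1201 μSv/h × 0.7400 h = 0.08887 μSv.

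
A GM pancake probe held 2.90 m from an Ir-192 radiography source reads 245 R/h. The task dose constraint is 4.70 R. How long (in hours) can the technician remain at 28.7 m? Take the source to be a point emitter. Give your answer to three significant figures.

By the inverse-square law, rate at 28.7 m:
(2.90/28.7)² = 0.01021, so 245 × 0.01021 = 2.501 R/h.
Stay time = 4.70 R ÷ 2.501 R/h = 1.879 h.

1.88 h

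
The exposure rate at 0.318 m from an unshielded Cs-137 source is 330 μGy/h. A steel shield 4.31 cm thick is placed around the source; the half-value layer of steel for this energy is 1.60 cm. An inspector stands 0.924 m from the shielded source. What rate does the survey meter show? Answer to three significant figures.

6.04 μGy/h

Distance alone: 330 × (0.318/0.924)² = 330 × 0.1184 = 39.07 μGy/h.
Shield: 4.31/1.60 = 2.694 half-value layers → attenuation 2^(−2.694) = 0.1545.
Combined: 39.07 × 0.1545 = 6.036 μGy/h.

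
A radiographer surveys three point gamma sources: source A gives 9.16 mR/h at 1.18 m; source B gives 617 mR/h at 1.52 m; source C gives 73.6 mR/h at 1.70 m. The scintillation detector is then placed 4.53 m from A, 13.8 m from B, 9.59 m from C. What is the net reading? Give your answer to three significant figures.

By superposition, sum each source's inverse-square contribution:
A: 9.16 × (1.18/4.53)² = 0.6215 mR/h
B: 617 × (1.52/13.8)² = 7.485 mR/h
C: 73.6 × (1.70/9.59)² = 2.313 mR/h
Total = 0.6215 + 7.485 + 2.313 = 10.42 mR/h.

10.4 mR/h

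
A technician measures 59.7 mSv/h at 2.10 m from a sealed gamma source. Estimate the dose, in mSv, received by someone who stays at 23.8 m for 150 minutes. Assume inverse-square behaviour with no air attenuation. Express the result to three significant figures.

Since intensity falls as 1/r², rate at 23.8 m:
(2.10/23.8)² = 0.007785, so 59.7 × 0.007785 = 0.4648 mSv/h.
Dose = rate × time = 0.4648 mSv/h × 2.500 h = 1.162 mSv.

1.16 mSv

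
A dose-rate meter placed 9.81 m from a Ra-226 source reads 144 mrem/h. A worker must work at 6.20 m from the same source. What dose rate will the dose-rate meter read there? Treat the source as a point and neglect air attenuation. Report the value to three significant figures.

361 mrem/h

Intensity scales as (d₁/d₂)², so scaling from 9.81 m to 6.20 m:
144 × (9.81/6.20)² = 144 × 2.504 = 360.6 mrem/h.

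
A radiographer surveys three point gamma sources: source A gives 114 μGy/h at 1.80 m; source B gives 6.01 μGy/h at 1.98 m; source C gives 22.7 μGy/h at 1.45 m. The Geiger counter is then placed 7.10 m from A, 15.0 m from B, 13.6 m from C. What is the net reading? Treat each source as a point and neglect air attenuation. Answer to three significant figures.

7.69 μGy/h

Each source contributes Iᵢ·(dᵢ/rᵢ)²; contributions add.
A: 114 × (1.80/7.10)² = 7.327 μGy/h
B: 6.01 × (1.98/15.0)² = 0.1047 μGy/h
C: 22.7 × (1.45/13.6)² = 0.2580 μGy/h
Total = 7.327 + 0.1047 + 0.2580 = 7.690 μGy/h.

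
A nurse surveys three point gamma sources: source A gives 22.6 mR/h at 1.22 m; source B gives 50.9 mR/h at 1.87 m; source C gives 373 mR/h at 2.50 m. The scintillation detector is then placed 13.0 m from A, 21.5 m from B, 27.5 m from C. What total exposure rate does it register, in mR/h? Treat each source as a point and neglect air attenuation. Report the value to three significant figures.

3.67 mR/h

Each source contributes Iᵢ·(dᵢ/rᵢ)²; contributions add.
A: 22.6 × (1.22/13.0)² = 0.1990 mR/h
B: 50.9 × (1.87/21.5)² = 0.3851 mR/h
C: 373 × (2.50/27.5)² = 3.083 mR/h
Total = 0.1990 + 0.3851 + 3.083 = 3.667 mR/h.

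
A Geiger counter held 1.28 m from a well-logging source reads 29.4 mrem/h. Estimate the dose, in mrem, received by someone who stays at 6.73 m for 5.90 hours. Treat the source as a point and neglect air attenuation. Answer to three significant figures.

6.27 mrem

By the inverse-square law, rate at 6.73 m:
(1.28/6.73)² = 0.03617, so 29.4 × 0.03617 = 1.063 mrem/h.
Dose = rate × time = 1.063 mrem/h × 5.900 h = 6.272 mrem.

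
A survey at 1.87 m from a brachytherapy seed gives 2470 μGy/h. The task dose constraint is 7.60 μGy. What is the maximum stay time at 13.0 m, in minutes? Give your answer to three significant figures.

Intensity scales as (d₁/d₂)², so rate at 13.0 m:
(1.87/13.0)² = 0.02069, so 2470 × 0.02069 = 51.10 μGy/h.
Stay time = 7.60 μGy ÷ 51.10 μGy/h = 0.1487 h = 8.922 min.

8.92 min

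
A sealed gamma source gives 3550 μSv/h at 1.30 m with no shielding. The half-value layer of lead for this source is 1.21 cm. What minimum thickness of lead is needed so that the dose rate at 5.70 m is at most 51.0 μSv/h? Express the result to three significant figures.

At 5.70 m, distance alone gives (1.30/5.70)² = 0.05202, so 3550 × 0.05202 = 184.7 μSv/h.
Further attenuation needed: 184.7/51.0 = 3.622.
n = log₂(3.622) = 1.857 half-value layers.
Thickness = 1.857 × 1.21 cm = 2.247 cm.

2.25 cm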